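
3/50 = 3/50 = 0.06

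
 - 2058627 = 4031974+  - 6090601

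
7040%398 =274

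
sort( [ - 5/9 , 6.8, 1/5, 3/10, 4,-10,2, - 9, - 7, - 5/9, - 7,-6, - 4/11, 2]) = [ - 10, - 9, - 7, - 7 , - 6, - 5/9,  -  5/9, - 4/11, 1/5 , 3/10, 2, 2  ,  4,6.8] 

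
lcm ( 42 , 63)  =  126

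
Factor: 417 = 3^1*139^1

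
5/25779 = 5/25779  =  0.00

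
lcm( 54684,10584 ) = 328104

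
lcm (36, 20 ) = 180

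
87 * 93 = 8091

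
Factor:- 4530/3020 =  - 3/2 = - 2^( - 1 )*3^1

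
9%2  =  1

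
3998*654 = 2614692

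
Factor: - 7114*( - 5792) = 41204288= 2^6 * 181^1*3557^1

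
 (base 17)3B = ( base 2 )111110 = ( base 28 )26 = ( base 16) 3e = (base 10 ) 62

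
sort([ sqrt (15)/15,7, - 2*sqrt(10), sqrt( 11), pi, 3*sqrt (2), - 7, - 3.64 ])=[ - 7, - 2*sqrt(10 ), - 3.64,sqrt( 15)/15,pi,sqrt( 11), 3*sqrt( 2), 7 ] 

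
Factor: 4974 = 2^1*3^1*829^1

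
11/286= 1/26 = 0.04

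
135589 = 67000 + 68589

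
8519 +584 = 9103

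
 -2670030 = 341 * ( - 7830)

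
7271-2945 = 4326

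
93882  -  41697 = 52185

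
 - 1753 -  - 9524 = 7771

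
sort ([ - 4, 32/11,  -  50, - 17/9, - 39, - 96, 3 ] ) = [ - 96,  -  50, - 39, - 4,  -  17/9 , 32/11,3 ] 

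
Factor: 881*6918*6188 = 2^3*3^1*7^1*13^1*17^1*881^1*1153^1 = 37714362504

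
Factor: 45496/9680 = 47/10  =  2^(  -  1)*5^( - 1)*47^1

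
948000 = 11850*80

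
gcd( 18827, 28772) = 1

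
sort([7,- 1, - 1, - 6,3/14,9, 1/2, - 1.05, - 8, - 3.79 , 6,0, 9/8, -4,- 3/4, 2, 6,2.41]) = [- 8, - 6, - 4, - 3.79, - 1.05, - 1, - 1,  -  3/4, 0, 3/14, 1/2, 9/8, 2, 2.41,6 , 6, 7, 9]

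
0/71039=0= 0.00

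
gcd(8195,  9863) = 1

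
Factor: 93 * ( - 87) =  - 8091 = -3^2*29^1 * 31^1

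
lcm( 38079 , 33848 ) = 304632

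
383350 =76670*5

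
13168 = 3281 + 9887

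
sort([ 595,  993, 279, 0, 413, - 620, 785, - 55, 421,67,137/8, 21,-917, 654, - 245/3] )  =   [ - 917, - 620, - 245/3 ,-55, 0,137/8, 21, 67, 279,413, 421, 595, 654,785, 993] 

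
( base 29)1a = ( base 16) 27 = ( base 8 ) 47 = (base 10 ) 39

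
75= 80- 5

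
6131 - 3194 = 2937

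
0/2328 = 0= 0.00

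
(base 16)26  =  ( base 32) 16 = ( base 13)2c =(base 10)38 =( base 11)35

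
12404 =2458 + 9946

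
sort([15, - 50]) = [-50 , 15]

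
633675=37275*17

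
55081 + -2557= 52524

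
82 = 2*41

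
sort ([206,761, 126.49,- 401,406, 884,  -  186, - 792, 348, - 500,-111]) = [  -  792, - 500, - 401 ,-186, - 111,126.49,206,348, 406, 761, 884]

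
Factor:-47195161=  -  13^1*3630397^1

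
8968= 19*472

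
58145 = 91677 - 33532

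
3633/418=8+289/418 = 8.69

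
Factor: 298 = 2^1*149^1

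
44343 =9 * 4927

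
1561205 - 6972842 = - 5411637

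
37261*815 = 30367715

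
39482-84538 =-45056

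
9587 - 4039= 5548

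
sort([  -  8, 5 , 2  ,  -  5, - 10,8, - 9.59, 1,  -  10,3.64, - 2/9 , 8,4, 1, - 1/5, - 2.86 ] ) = [ - 10, - 10, - 9.59, - 8, - 5, - 2.86, - 2/9, - 1/5, 1, 1, 2,3.64, 4,5, 8, 8]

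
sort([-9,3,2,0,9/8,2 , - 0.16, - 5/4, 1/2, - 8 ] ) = [ - 9  ,  -  8  , - 5/4, - 0.16,0,1/2, 9/8 , 2,2,  3] 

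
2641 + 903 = 3544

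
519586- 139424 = 380162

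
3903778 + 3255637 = 7159415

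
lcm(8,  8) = 8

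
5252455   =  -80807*(-65)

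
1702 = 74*23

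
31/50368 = 31/50368 =0.00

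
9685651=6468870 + 3216781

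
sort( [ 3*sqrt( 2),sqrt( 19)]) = [ 3*sqrt(  2),sqrt( 19)]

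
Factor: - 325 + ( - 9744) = -10069^1 = -10069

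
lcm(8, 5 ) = 40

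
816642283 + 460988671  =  1277630954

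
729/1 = 729= 729.00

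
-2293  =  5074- 7367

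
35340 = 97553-62213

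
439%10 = 9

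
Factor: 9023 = 7^1*1289^1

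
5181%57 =51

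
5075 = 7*725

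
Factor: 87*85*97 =3^1 *5^1*17^1 *29^1*97^1 = 717315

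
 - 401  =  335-736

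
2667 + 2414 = 5081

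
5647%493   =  224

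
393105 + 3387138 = 3780243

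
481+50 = 531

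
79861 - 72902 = 6959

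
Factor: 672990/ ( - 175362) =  - 112165/29227= -5^1*11^(-1 )*2657^(  -  1 )*22433^1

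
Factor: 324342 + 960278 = 1284620 = 2^2*5^1*64231^1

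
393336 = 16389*24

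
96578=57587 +38991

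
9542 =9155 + 387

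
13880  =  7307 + 6573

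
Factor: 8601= 3^1*47^1*61^1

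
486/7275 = 162/2425 = 0.07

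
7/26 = 7/26 = 0.27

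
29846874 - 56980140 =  - 27133266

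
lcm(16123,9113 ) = 209599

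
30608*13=397904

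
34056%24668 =9388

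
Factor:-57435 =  -3^1 * 5^1*7^1 * 547^1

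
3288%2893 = 395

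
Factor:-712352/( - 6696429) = 2^5*3^( - 1 )*113^1*197^1*251^ ( - 1)*8893^ ( - 1) 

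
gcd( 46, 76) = 2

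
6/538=3/269 = 0.01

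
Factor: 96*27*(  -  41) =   -  106272 =- 2^5*3^4*41^1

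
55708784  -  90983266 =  -35274482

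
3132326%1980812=1151514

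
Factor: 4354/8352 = 2^(-4)*3^( - 2)*7^1*29^( - 1 )*311^1 = 2177/4176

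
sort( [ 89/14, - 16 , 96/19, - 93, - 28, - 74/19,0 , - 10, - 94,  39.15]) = [ - 94, - 93, - 28, - 16 , - 10, -74/19, 0, 96/19, 89/14, 39.15]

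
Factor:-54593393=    - 54593393^1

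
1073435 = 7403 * 145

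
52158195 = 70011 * 745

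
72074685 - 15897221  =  56177464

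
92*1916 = 176272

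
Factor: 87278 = 2^1*17^2*151^1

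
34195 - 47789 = -13594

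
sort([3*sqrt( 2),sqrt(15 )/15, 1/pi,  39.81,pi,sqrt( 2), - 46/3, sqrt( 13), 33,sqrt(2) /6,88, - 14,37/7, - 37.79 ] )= [ - 37.79, - 46/3, - 14,sqrt(2) /6, sqrt(15)/15,1/pi,sqrt(2),  pi, sqrt (13 ),  3*sqrt(2 ),  37/7,33, 39.81,88 ]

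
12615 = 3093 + 9522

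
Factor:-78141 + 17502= - 60639 = - 3^1 * 17^1  *  29^1*41^1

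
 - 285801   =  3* ( - 95267)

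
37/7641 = 37/7641 = 0.00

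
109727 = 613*179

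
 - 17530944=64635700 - 82166644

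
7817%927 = 401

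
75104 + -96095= - 20991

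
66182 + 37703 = 103885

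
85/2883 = 85/2883 = 0.03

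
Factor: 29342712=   2^3 * 3^1*7^1*174659^1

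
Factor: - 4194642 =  - 2^1*3^1*163^1 * 4289^1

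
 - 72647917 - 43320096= - 115968013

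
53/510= 53/510= 0.10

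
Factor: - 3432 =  - 2^3*3^1 * 11^1 * 13^1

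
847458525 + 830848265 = 1678306790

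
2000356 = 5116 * 391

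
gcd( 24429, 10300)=1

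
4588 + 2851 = 7439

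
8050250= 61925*130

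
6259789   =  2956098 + 3303691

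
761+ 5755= 6516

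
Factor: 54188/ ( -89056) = -2^ ( - 3 ) *11^(-2)*19^1 * 31^1= -  589/968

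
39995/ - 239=  -  168 + 157/239 = - 167.34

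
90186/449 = 90186/449 = 200.86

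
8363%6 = 5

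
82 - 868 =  - 786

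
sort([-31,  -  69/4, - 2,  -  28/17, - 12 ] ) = [ - 31 , -69/4 , - 12,- 2,-28/17] 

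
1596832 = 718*2224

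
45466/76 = 22733/38 = 598.24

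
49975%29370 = 20605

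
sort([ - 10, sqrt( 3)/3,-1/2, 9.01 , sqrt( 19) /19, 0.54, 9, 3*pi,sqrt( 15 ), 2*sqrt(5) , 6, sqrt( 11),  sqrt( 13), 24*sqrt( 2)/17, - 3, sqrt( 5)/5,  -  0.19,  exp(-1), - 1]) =[ - 10,  -  3, - 1, - 1/2, - 0.19,  sqrt( 19)/19, exp (-1), sqrt( 5 ) /5,0.54, sqrt(3 ) /3, 24*sqrt( 2 )/17, sqrt( 11 ),sqrt ( 13 ), sqrt ( 15 ),2* sqrt(5) , 6, 9, 9.01, 3* pi ]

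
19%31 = 19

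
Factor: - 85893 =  -3^1*28631^1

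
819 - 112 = 707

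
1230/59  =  20 + 50/59= 20.85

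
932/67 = 13 + 61/67 = 13.91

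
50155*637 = 31948735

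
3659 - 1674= 1985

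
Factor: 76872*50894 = 3912323568 = 2^4 *3^1*3203^1*25447^1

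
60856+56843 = 117699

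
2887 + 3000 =5887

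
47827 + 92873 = 140700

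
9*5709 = 51381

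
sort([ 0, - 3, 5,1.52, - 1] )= [ - 3, - 1, 0,1.52,5 ]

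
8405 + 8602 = 17007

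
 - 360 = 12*( -30 ) 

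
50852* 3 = 152556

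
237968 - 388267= - 150299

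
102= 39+63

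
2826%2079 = 747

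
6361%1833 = 862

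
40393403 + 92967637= 133361040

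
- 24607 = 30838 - 55445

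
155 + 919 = 1074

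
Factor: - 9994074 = -2^1*3^1*1665679^1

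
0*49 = 0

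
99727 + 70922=170649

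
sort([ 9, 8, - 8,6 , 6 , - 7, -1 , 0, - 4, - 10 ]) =[ - 10 , - 8, - 7, - 4,- 1,0, 6, 6,  8, 9 ]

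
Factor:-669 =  -3^1*223^1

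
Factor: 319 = 11^1*29^1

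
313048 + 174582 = 487630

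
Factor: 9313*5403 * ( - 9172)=  -  2^2*3^1*67^1*139^1*1801^1*2293^1 = - 461517970908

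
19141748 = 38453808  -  19312060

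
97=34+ 63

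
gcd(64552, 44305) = 1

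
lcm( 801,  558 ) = 49662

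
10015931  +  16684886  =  26700817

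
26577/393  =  67  +  82/131= 67.63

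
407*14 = 5698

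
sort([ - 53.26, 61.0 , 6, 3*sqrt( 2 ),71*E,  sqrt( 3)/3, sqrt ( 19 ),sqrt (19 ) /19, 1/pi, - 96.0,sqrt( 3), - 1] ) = [  -  96.0, - 53.26, - 1 , sqrt(19 )/19,1/pi,sqrt(3)/3 , sqrt(3),3*sqrt ( 2), sqrt(19),  6,61.0,71*E ] 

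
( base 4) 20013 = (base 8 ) 1007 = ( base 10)519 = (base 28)if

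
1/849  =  1/849 = 0.00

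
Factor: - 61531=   -  37^1*1663^1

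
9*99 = 891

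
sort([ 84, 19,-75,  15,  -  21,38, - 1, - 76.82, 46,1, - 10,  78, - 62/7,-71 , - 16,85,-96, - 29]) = [ - 96,-76.82,-75, - 71,-29, - 21,-16, - 10,-62/7, - 1, 1,15,  19, 38, 46,  78,  84, 85] 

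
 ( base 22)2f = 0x3B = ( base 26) 27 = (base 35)1O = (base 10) 59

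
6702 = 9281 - 2579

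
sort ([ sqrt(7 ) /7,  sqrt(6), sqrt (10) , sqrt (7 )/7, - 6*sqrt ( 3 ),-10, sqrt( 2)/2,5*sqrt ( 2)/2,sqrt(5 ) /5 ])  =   [ -6*sqrt( 3) , - 10  ,  sqrt(7)/7,sqrt(7) /7,sqrt( 5)/5, sqrt(2 ) /2, sqrt( 6 ), sqrt(10),5*sqrt(2 ) /2]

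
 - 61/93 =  - 1  +  32/93 = -0.66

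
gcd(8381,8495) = 1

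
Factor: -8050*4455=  - 2^1*3^4*5^3*7^1*11^1*23^1 = -  35862750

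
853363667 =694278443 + 159085224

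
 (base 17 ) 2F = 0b110001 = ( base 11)45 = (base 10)49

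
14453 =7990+6463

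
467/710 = 467/710 = 0.66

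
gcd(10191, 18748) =43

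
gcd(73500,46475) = 25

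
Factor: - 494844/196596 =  - 959/381 = -3^( - 1)*7^1 * 127^( - 1)*137^1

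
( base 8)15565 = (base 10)7029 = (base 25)b64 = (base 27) 9H9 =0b1101101110101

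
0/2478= 0  =  0.00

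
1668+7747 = 9415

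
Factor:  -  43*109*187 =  - 11^1*17^1 *43^1*109^1  =  - 876469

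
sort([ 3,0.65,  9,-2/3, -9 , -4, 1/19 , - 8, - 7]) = [  -  9 ,-8,-7, - 4,  -  2/3 , 1/19,0.65, 3,  9] 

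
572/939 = 572/939 =0.61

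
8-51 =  - 43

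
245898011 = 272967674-27069663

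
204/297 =68/99=0.69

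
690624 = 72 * 9592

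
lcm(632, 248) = 19592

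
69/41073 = 23/13691 = 0.00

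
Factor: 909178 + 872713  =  1781891 = 149^1*11959^1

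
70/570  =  7/57 = 0.12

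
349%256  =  93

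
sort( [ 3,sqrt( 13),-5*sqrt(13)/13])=[ - 5*sqrt(13) /13,3  ,  sqrt( 13) ]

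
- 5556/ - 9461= 5556/9461=0.59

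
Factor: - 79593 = -3^1* 43^1*617^1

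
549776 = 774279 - 224503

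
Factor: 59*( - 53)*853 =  - 2667331 =- 53^1*59^1*853^1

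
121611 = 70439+51172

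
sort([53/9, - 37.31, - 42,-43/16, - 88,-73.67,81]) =[ - 88, - 73.67, - 42, - 37.31,-43/16 , 53/9,81]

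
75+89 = 164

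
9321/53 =9321/53  =  175.87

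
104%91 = 13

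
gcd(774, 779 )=1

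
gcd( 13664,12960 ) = 32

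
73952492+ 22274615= 96227107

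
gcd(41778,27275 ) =1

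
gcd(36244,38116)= 52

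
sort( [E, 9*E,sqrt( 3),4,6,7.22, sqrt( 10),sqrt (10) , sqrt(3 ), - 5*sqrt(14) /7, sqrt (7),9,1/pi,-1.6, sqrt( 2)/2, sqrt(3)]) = [ - 5*sqrt ( 14) /7,-1.6, 1/pi, sqrt ( 2) /2, sqrt(3),  sqrt(3 ), sqrt(3),sqrt( 7 ) , E , sqrt( 10),sqrt( 10 ) , 4, 6,7.22, 9, 9  *E]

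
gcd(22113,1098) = 9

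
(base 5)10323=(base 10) 713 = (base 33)lk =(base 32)M9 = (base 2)1011001001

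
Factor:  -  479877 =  - 3^1*103^1 * 1553^1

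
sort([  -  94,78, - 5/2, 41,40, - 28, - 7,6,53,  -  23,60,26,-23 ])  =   [  -  94, - 28, - 23,  -  23 , - 7,  -  5/2, 6, 26,40, 41 , 53, 60, 78 ]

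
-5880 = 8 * ( - 735 ) 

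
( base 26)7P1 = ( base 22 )B2F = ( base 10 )5383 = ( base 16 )1507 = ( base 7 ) 21460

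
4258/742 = 2129/371 = 5.74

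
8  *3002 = 24016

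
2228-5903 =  -3675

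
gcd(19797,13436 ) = 1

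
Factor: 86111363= 13^1*19^1*348629^1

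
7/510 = 7/510 = 0.01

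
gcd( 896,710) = 2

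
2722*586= 1595092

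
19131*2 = 38262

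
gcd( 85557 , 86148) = 3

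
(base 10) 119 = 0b1110111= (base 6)315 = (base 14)87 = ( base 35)3e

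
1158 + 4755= 5913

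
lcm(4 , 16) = 16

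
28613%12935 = 2743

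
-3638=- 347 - 3291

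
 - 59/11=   -  59/11 = - 5.36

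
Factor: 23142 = 2^1*3^1*7^1*19^1*29^1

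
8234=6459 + 1775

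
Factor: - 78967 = -7^1*29^1*389^1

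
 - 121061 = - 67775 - 53286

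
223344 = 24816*9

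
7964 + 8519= 16483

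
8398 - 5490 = 2908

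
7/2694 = 7/2694 = 0.00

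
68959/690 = 68959/690 = 99.94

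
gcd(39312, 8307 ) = 117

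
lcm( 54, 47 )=2538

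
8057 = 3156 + 4901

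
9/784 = 9/784 = 0.01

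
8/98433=8/98433 = 0.00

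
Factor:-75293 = -17^1*43^1*103^1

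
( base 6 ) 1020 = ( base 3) 22110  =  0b11100100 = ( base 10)228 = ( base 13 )147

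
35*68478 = 2396730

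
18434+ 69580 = 88014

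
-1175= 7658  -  8833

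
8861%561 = 446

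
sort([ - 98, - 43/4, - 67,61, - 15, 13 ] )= [ - 98, - 67, - 15,  -  43/4,13,61]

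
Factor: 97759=29^1*3371^1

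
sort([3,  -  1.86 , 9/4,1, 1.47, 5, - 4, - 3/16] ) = [ - 4 , - 1.86, - 3/16,1,1.47, 9/4,3,5]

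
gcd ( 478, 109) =1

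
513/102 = 171/34 = 5.03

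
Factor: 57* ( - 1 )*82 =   -  4674 = - 2^1*3^1*19^1*41^1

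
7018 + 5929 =12947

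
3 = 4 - 1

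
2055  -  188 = 1867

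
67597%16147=3009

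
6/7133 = 6/7133 = 0.00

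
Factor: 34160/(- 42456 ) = -2^1*3^( - 1)*5^1*7^1*29^( - 1) = -  70/87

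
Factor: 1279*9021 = 3^1*31^1*97^1*1279^1= 11537859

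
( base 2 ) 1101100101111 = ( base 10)6959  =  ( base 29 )87s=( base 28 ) 8OF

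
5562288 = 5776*963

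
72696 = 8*9087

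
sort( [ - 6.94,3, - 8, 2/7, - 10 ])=[ - 10, - 8, - 6.94,2/7,3]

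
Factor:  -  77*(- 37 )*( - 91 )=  -7^2*11^1*13^1 * 37^1 = - 259259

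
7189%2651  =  1887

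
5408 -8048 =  - 2640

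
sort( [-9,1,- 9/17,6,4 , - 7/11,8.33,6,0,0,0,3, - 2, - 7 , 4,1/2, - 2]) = [  -  9,  -  7,-2, - 2, - 7/11, - 9/17, 0 , 0,0, 1/2,1,3,4,4,  6,6,8.33 ]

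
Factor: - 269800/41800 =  - 11^( - 1 ) * 71^1 = - 71/11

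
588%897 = 588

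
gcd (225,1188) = 9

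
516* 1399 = 721884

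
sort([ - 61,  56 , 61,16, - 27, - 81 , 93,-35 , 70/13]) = [-81, - 61, - 35, - 27,  70/13 , 16, 56, 61 , 93] 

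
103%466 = 103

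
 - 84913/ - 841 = 84913/841 = 100.97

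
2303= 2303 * 1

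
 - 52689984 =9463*( - 5568) 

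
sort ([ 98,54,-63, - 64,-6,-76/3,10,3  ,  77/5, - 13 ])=[ - 64 , - 63 , - 76/3,-13, - 6,  3,10,77/5, 54,98 ]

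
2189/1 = 2189 = 2189.00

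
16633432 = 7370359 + 9263073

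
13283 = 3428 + 9855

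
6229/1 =6229 = 6229.00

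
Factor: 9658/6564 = 2^( - 1 )*3^( - 1 )*11^1*439^1*547^( - 1) = 4829/3282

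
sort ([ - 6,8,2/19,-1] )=[ - 6, - 1,2/19,  8]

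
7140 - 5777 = 1363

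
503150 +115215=618365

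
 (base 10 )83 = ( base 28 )2R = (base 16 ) 53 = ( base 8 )123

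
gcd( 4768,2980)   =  596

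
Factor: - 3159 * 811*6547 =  - 3^5*13^1*811^1*6547^1 = - 16773080103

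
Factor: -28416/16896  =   - 2^(-1 )*  11^( - 1 )*37^1 = - 37/22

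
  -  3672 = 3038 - 6710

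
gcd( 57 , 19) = 19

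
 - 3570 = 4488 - 8058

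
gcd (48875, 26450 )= 575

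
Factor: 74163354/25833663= 2^1 * 3^( -1 )*59^1 * 383^1*547^1*2870407^(-1) = 24721118/8611221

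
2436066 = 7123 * 342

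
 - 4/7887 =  - 1 + 7883/7887 =- 0.00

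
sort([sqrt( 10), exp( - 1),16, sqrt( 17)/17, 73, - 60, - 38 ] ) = [-60, - 38, sqrt(17 ) /17,exp( - 1),  sqrt( 10),16,  73] 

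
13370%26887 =13370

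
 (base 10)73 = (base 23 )34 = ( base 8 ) 111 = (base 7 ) 133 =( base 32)29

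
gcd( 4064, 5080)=1016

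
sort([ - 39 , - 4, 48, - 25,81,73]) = [ - 39, -25 , - 4, 48, 73,81 ] 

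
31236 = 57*548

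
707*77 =54439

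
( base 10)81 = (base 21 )3I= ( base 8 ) 121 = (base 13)63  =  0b1010001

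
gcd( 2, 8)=2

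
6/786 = 1/131 = 0.01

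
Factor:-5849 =-5849^1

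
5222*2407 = 12569354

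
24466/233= 105 + 1/233 = 105.00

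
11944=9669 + 2275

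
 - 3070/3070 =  - 1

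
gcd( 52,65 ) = 13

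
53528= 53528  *1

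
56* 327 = 18312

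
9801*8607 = 84357207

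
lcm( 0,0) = 0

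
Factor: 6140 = 2^2 * 5^1*307^1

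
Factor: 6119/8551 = 17^(  -  1 )*29^1 *211^1 * 503^( - 1)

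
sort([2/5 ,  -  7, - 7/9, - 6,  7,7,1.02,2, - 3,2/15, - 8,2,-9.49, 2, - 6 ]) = [ - 9.49, - 8, - 7, - 6,-6,-3, - 7/9, 2/15,2/5,1.02, 2, 2, 2,7,7]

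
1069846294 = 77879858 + 991966436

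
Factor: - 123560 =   -  2^3*5^1* 3089^1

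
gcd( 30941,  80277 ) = 1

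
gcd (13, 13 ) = 13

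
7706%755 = 156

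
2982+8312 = 11294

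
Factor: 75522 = 2^1*3^1*41^1*307^1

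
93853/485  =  93853/485 = 193.51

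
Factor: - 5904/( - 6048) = 2^ ( - 1) *3^ (  -  1)*7^(-1)*41^1 = 41/42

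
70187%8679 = 755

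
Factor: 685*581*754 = 2^1 * 5^1*7^1*13^1*29^1*83^1*137^1 = 300080690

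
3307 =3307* 1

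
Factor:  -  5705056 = -2^5 * 7^1 *25469^1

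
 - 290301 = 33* ( - 8797)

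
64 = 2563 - 2499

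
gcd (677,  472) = 1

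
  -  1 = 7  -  8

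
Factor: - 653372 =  - 2^2*19^1 * 8597^1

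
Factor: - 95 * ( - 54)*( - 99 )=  - 507870 =- 2^1*3^5*5^1 * 11^1*19^1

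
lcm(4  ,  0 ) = 0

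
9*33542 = 301878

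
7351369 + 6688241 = 14039610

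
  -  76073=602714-678787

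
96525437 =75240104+21285333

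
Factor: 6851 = 13^1*17^1*31^1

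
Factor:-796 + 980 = 184 = 2^3 *23^1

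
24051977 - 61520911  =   - 37468934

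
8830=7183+1647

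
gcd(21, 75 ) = 3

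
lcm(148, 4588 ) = 4588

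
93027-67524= 25503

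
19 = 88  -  69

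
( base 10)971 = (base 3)1022222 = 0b1111001011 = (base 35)RQ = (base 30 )12b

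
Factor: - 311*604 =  - 2^2*151^1*311^1 = - 187844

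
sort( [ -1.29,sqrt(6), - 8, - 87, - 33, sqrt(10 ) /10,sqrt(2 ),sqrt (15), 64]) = [ - 87  , - 33, - 8, - 1.29,sqrt(10) /10, sqrt (2),sqrt( 6 ),sqrt(15 ),64] 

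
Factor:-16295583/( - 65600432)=2^( - 4)*3^1*53^( - 1 )*77359^(  -  1 )*5431861^1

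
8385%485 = 140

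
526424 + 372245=898669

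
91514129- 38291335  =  53222794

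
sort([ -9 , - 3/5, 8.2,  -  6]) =[ - 9, - 6,-3/5,  8.2]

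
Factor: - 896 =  - 2^7*7^1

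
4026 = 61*66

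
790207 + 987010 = 1777217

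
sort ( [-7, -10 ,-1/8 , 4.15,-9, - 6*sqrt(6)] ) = [ - 6*sqrt(6),  -  10,  -  9, - 7,  -  1/8,4.15 ]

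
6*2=12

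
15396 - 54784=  - 39388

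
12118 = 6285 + 5833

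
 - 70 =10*( - 7)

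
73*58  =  4234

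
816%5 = 1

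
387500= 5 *77500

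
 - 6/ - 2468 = 3/1234 = 0.00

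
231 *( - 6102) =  - 1409562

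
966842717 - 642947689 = 323895028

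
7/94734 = 7/94734 = 0.00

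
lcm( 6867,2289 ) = 6867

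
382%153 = 76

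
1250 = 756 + 494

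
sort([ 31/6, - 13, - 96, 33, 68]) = [-96,  -  13,31/6,33,68 ]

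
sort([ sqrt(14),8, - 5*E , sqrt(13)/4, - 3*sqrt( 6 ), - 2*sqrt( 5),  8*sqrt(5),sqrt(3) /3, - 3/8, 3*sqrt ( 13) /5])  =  [ - 5*E,-3*sqrt(6 ), - 2*sqrt ( 5 ), - 3/8,sqrt(3)/3, sqrt(13)/4,3*sqrt( 13) /5,sqrt (14), 8, 8 * sqrt ( 5)]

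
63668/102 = 31834/51= 624.20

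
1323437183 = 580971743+742465440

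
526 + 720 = 1246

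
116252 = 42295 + 73957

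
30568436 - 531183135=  - 500614699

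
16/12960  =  1/810 =0.00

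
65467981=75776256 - 10308275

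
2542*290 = 737180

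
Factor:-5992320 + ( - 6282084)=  - 12274404 = - 2^2 * 3^1*941^1 * 1087^1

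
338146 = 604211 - 266065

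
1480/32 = 46 + 1/4  =  46.25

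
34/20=1 +7/10 = 1.70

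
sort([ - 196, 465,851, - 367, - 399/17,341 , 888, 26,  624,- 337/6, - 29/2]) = [-367, - 196, - 337/6, - 399/17, - 29/2, 26, 341, 465, 624,851, 888 ] 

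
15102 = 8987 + 6115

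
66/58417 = 66/58417 = 0.00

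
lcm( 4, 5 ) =20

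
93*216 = 20088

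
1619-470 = 1149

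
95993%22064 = 7737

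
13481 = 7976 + 5505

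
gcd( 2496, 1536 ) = 192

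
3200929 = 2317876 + 883053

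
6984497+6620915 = 13605412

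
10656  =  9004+1652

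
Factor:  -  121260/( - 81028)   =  645/431= 3^1 * 5^1*43^1 * 431^(  -  1) 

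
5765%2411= 943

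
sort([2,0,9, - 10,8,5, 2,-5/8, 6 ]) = [ - 10, - 5/8, 0, 2, 2,  5,  6, 8,  9]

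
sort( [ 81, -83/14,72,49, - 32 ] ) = [-32, - 83/14,49, 72, 81] 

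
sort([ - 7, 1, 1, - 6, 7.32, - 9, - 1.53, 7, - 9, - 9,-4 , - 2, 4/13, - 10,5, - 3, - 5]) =[ - 10, - 9,  -  9, - 9,  -  7, - 6,-5, - 4, - 3, - 2,- 1.53, 4/13 , 1, 1,5, 7, 7.32]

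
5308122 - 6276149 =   -  968027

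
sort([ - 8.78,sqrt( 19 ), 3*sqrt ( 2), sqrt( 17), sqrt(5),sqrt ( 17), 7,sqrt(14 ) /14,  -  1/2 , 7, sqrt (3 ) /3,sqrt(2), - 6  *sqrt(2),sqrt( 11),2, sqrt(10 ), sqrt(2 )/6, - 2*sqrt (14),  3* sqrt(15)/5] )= [ -8.78, -6  *sqrt(2 ), - 2*sqrt ( 14), - 1/2,sqrt( 2) /6, sqrt(14) /14, sqrt(3)/3, sqrt ( 2), 2,  sqrt (5 ), 3* sqrt(15 ) /5,sqrt ( 10),sqrt( 11 ),sqrt(17 ), sqrt(17 ), 3*sqrt( 2 ),sqrt (19), 7,  7]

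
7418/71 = 104 + 34/71=104.48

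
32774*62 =2031988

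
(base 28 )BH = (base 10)325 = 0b101000101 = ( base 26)cd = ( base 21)FA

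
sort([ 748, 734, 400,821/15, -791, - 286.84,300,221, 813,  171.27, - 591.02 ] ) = [-791,-591.02, - 286.84 , 821/15, 171.27,  221, 300, 400,734,748,813]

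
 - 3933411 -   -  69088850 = 65155439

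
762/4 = 381/2 = 190.50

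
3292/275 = 11+267/275= 11.97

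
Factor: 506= 2^1*11^1 *23^1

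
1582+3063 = 4645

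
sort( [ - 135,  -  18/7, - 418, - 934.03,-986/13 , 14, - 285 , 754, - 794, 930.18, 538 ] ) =[ - 934.03, - 794, - 418,-285, - 135,- 986/13,  -  18/7,14, 538, 754, 930.18]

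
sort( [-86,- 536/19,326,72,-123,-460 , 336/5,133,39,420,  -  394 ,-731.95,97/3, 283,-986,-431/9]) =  [  -  986, - 731.95, - 460, - 394, - 123,-86 , - 431/9,-536/19,97/3,39,336/5, 72,133,283,326, 420]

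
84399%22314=17457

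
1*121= 121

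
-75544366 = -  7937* 9518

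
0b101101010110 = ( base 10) 2902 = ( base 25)4G2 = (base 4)231112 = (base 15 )cd7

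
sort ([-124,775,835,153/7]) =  [  -  124, 153/7,  775,835]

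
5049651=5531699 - 482048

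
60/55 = 12/11 = 1.09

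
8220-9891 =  - 1671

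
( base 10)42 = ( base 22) 1K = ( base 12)36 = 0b101010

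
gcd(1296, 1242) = 54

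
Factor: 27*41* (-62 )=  -2^1*3^3*31^1*41^1 = -68634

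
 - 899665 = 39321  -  938986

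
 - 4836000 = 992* ( - 4875)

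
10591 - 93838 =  - 83247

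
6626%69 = 2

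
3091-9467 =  - 6376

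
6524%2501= 1522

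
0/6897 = 0 = 0.00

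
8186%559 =360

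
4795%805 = 770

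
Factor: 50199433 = 139^1 * 409^1*883^1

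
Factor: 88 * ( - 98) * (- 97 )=2^4*7^2 * 11^1*97^1 = 836528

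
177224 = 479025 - 301801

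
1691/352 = 4 + 283/352 = 4.80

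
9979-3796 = 6183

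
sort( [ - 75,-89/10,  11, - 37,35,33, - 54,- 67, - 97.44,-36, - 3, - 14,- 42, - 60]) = [ - 97.44, - 75, - 67, - 60, - 54,-42,-37 , - 36 ,-14,  -  89/10,  -  3, 11,33,35 ]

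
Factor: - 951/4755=-1/5 = - 5^( - 1 )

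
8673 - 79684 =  -71011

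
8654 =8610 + 44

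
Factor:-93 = - 3^1*31^1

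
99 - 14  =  85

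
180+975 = 1155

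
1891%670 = 551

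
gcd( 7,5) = 1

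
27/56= 27/56 = 0.48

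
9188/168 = 2297/42 = 54.69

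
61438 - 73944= - 12506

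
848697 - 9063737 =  - 8215040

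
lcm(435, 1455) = 42195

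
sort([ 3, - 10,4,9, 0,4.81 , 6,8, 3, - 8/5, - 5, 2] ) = [-10  , -5, - 8/5,0,2, 3,3,  4,4.81 , 6,  8 , 9]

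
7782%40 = 22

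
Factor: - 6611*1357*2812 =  - 25226809124 = - 2^2*11^1*19^1*23^1*37^1*59^1*601^1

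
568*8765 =4978520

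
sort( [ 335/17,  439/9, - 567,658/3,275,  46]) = [ - 567,335/17, 46,439/9, 658/3, 275 ]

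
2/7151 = 2/7151 = 0.00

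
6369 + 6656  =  13025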